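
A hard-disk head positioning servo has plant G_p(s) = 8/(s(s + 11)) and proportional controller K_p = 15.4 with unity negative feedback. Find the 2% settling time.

T_s ≈ 0.727 s

From 1 + K_pG_p(s) = 0: s² + 11s + 123.2 = 0 ⇒ ω_n = 11.1, ζ = 0.4955.
2% settling time T_s ≈ 4/(ζω_n) = 4/5.5 = 0.727 s.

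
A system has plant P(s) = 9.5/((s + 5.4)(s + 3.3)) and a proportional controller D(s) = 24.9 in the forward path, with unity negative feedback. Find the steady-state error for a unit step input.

The loop is type 0. Static position error constant K_pos = D(0)·P(0) = 24.9·0.5331 = 13.27.
Steady-state error to a unit step: e_ss = 1/(1+K_pos) = 1/14.27 = 0.0701.

0.0701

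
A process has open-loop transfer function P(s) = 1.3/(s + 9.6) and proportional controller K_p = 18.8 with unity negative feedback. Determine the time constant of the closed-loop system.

Closed-loop transfer function: T(s) = K_p·P(s)/(1 + K_p·P(s)) = 24.44/(s + 9.6 + 24.44) = 24.44/(s + 34.04).
Time constant τ = 1/34.04 = 0.0294 s.

τ = 0.0294 s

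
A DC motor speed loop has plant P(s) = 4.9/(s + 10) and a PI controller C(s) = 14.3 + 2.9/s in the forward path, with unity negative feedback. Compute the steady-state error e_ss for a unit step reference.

The open loop C(s)P(s) has a pole at the origin (type 1), so the static position error constant is infinite and e_ss = 1/(1+∞) = 0.

0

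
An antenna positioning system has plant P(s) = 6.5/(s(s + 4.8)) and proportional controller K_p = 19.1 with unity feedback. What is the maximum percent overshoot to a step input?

Closed-loop characteristic equation: s² + 4.8s + 124.2 = 0, so ω_n = 11.14 rad/s and ζ = 4.8/(2·11.14) = 0.2154.
%OS = 100·exp(−πζ/√(1−ζ²)) = 100·exp(−π·0.2154/√0.9536) = 50%.

50%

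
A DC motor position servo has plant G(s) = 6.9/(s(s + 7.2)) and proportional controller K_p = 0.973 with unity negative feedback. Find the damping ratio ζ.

With unity feedback the closed-loop characteristic equation is s² + 7.2s + 0.973·6.9 = s² + 7.2s + 6.714 = 0.
Matching s² + 2ζω_n s + ω_n²: ω_n = √6.714 = 2.591 rad/s and 2ζω_n = 7.2, so ζ = 7.2/(2·2.591) = 1.39.

ζ = 1.39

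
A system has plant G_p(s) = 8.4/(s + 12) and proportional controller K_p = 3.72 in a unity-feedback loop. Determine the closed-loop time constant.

τ = 0.0231 s

Closed-loop transfer function: T(s) = K_p·G_p(s)/(1 + K_p·G_p(s)) = 31.25/(s + 12 + 31.25) = 31.25/(s + 43.25).
Time constant τ = 1/43.25 = 0.0231 s.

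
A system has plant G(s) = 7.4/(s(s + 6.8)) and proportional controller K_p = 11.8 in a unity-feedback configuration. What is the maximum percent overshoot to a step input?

29.3%

From 1 + K_pG(s) = 0: s² + 6.8s + 87.32 = 0 ⇒ ω_n = 9.345, ζ = 0.3638.
%OS = 100·exp(−πζ/√(1−ζ²)) = 100·exp(−π·0.3638/√0.8676) = 29.3%.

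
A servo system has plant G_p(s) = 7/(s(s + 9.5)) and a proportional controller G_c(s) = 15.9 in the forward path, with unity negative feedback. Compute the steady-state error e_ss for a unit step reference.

The open loop G_c(s)G_p(s) has a pole at the origin (type 1), so the static position error constant is infinite and e_ss = 1/(1+∞) = 0.

0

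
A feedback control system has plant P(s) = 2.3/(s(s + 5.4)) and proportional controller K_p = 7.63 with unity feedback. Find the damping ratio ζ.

ζ = 0.645

The closed-loop denominator is s(s+5.4) + 7.63·2.3 = s² + 5.4s + 17.55.
Matching s² + 2ζω_n s + ω_n²: ω_n = √17.55 = 4.189 rad/s and 2ζω_n = 5.4, so ζ = 5.4/(2·4.189) = 0.645.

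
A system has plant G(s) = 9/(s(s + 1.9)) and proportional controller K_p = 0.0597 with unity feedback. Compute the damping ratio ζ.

With unity feedback the closed-loop characteristic equation is s² + 1.9s + 0.0597·9 = s² + 1.9s + 0.5373 = 0.
Matching s² + 2ζω_n s + ω_n²: ω_n = √0.5373 = 0.733 rad/s and 2ζω_n = 1.9, so ζ = 1.9/(2·0.733) = 1.3.

ζ = 1.3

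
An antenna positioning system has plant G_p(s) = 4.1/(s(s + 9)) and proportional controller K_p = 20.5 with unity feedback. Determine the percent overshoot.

From 1 + K_pG_p(s) = 0: s² + 9s + 84.05 = 0 ⇒ ω_n = 9.168, ζ = 0.4908.
%OS = 100·exp(−πζ/√(1−ζ²)) = 100·exp(−π·0.4908/√0.7591) = 17%.

17%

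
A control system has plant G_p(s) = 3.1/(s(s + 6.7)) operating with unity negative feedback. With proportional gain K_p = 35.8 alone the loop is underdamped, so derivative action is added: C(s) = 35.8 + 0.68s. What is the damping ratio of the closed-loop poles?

ζ = 0.418

Forward path: (35.8 + 0.68s)·3.1/(s(s+6.7)). The closed-loop characteristic equation is s² + (6.7 + 3.1·0.68)s + 3.1·35.8 = 0.
That is s² + 8.808s + 111 = 0, so ω_n = 10.53 rad/s and ζ = 8.808/(2·10.53) = 0.418.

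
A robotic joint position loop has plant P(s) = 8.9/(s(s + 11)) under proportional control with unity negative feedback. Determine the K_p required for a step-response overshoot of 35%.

From %OS = 100·exp(−πζ/√(1−ζ²)) = 35%, ζ = −ln(0.35)/√(π²+ln²(0.35)) = 0.3169.
Characteristic equation s² + 11s + 8.9K_p = 0 gives ζ = 11/(2√(8.9K_p)).
Setting ζ = 0.3169: √(8.9K_p) = 11/(2·0.3169) = 17.35, so K_p = 301.1/8.9 = 33.8.

K_p = 33.8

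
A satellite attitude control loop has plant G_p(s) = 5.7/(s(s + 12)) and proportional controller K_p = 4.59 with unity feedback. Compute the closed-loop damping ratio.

The closed-loop denominator is s(s+12) + 4.59·5.7 = s² + 12s + 26.16.
Matching s² + 2ζω_n s + ω_n²: ω_n = √26.16 = 5.115 rad/s and 2ζω_n = 12, so ζ = 12/(2·5.115) = 1.17.

ζ = 1.17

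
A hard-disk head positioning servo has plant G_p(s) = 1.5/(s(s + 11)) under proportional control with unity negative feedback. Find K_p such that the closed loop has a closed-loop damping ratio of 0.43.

K_p = 109

Closed-loop characteristic equation: s² + 11s + K_p·1.5 = 0.
So ω_n = √(1.5K_p) and 2ζω_n = 11, giving ζ = 11/(2√(1.5K_p)).
Setting ζ = 0.43: √(1.5K_p) = 11/(2·0.43) = 12.79, so K_p = 163.6/1.5 = 109.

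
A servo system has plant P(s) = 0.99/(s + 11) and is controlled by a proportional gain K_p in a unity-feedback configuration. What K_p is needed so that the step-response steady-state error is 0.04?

Steady-state error for a unit step on this type-0 loop is 1/(1 + K_p·P(0)).
P(0) = 0.09. Require 1/(1 + K_p·0.09) = 0.04, so 1 + 0.09·K_p = 25.
K_p = (25 − 1)/0.09 = 267.

K_p = 267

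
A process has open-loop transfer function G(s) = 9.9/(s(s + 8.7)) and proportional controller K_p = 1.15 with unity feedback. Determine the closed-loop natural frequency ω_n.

With unity feedback the closed-loop characteristic equation is s² + 8.7s + 1.15·9.9 = s² + 8.7s + 11.38 = 0.
So ω_n² = 11.38 ⇒ ω_n = 3.374 rad/s, and ζ = 8.7/(2ω_n) = 1.29.

ω_n = 3.37 rad/s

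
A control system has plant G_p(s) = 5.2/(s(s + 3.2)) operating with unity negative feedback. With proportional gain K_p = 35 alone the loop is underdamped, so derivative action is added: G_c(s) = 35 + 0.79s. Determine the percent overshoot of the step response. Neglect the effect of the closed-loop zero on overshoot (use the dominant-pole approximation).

41.3%

Forward path: (35 + 0.79s)·5.2/(s(s+3.2)). The closed-loop characteristic equation is s² + (3.2 + 5.2·0.79)s + 5.2·35 = 0.
That is s² + 7.308s + 182 = 0, so ω_n = 13.49 rad/s and ζ = 7.308/(2·13.49) = 0.2709.
%OS = 100·exp(−πζ/√(1−ζ²)) = 41.3%.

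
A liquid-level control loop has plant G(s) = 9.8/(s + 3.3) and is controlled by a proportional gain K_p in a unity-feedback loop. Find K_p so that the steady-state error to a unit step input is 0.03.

K_p = 10.9

Steady-state error for a unit step on this type-0 loop is 1/(1 + K_p·G(0)).
G(0) = 2.97. Require 1/(1 + K_p·2.97) = 0.03, so 1 + 2.97·K_p = 33.33.
K_p = (33.33 − 1)/2.97 = 10.9.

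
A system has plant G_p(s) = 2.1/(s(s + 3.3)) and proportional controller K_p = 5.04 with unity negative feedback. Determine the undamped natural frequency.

The closed-loop denominator is s(s+3.3) + 5.04·2.1 = s² + 3.3s + 10.58.
Matching s² + 2ζω_n s + ω_n²: ω_n = √10.58 = 3.253 rad/s and 2ζω_n = 3.3, so ζ = 3.3/(2·3.253) = 0.507.

ω_n = 3.25 rad/s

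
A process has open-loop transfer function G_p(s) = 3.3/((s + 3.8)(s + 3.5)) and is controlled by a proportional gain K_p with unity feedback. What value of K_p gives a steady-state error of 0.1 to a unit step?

The loop is type 0, so e_ss(step) = 1/(1 + K_pos) with K_pos = K_p·G_p(0).
G_p(0) = 0.2481. Require 1/(1 + K_p·0.2481) = 0.1, so 1 + 0.2481·K_p = 10.
K_p = (10 − 1)/0.2481 = 36.3.

K_p = 36.3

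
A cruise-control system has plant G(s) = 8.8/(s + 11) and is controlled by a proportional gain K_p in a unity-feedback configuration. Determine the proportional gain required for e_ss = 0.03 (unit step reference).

K_p = 40.4

Steady-state error for a unit step on this type-0 loop is 1/(1 + K_p·G(0)).
G(0) = 0.8. Require 1/(1 + K_p·0.8) = 0.03, so 1 + 0.8·K_p = 33.33.
K_p = (33.33 − 1)/0.8 = 40.4.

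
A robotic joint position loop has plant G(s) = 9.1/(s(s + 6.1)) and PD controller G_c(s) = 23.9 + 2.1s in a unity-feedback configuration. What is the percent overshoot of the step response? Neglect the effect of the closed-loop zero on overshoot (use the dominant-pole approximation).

0.567%

Forward path: (23.9 + 2.1s)·9.1/(s(s+6.1)). The closed-loop characteristic equation is s² + (6.1 + 9.1·2.1)s + 9.1·23.9 = 0.
That is s² + 25.21s + 217.5 = 0, so ω_n = 14.75 rad/s and ζ = 25.21/(2·14.75) = 0.8547.
%OS = 100·exp(−πζ/√(1−ζ²)) = 0.567%.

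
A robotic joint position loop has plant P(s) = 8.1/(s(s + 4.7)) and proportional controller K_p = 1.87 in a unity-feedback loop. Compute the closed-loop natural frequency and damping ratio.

With unity feedback the closed-loop characteristic equation is s² + 4.7s + 1.87·8.1 = s² + 4.7s + 15.15 = 0.
So ω_n² = 15.15 ⇒ ω_n = 3.892 rad/s, and ζ = 4.7/(2ω_n) = 0.604.

ω_n = 3.89 rad/s, ζ = 0.604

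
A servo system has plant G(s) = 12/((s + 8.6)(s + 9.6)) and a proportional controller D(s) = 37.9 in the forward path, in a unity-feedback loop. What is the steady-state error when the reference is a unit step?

The loop is type 0. Static position error constant K_pos = D(0)·G(0) = 37.9·0.1453 = 5.509.
Steady-state error to a unit step: e_ss = 1/(1+K_pos) = 1/6.509 = 0.154.

0.154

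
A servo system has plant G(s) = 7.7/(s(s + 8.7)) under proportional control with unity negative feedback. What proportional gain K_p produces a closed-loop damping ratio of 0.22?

Closed-loop characteristic equation: s² + 8.7s + K_p·7.7 = 0.
So ω_n = √(7.7K_p) and 2ζω_n = 8.7, giving ζ = 8.7/(2√(7.7K_p)).
Setting ζ = 0.22: √(7.7K_p) = 8.7/(2·0.22) = 19.77, so K_p = 391/7.7 = 50.8.

K_p = 50.8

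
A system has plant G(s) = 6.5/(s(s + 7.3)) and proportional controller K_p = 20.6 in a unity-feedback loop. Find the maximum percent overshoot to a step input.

35.2%

From 1 + K_pG(s) = 0: s² + 7.3s + 133.9 = 0 ⇒ ω_n = 11.57, ζ = 0.3154.
%OS = 100·exp(−πζ/√(1−ζ²)) = 100·exp(−π·0.3154/√0.9005) = 35.2%.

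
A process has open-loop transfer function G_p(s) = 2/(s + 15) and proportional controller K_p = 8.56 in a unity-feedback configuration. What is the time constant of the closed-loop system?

τ = 0.0311 s

Closed-loop transfer function: T(s) = K_p·G_p(s)/(1 + K_p·G_p(s)) = 17.12/(s + 15 + 17.12) = 17.12/(s + 32.12).
Time constant τ = 1/32.12 = 0.0311 s.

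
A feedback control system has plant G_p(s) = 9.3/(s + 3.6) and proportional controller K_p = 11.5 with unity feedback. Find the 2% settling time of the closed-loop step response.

T_s ≈ 0.0362 s

Closed-loop transfer function: T(s) = K_p·G_p(s)/(1 + K_p·G_p(s)) = 107/(s + 3.6 + 107) = 107/(s + 110.5).
Time constant τ = 1/110.5 = 0.009046 s, so the 2% settling time is about 4τ = 0.0362 s.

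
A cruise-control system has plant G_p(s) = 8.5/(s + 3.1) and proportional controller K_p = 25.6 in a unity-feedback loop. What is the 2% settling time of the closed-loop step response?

T_s ≈ 0.0181 s

Closed-loop transfer function: T(s) = K_p·G_p(s)/(1 + K_p·G_p(s)) = 217.6/(s + 3.1 + 217.6) = 217.6/(s + 220.7).
Time constant τ = 1/220.7 = 0.004531 s, so the 2% settling time is about 4τ = 0.0181 s.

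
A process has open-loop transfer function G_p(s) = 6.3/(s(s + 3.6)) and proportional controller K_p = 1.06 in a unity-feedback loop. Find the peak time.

The closed-loop denominator s² + 3.6s + 6.678 gives ω_n = √6.678 = 2.584 and ζ = 3.6/(2ω_n) = 0.6965.
Damped frequency ω_d = ω_n√(1−ζ²) = 1.854 rad/s, so peak time T_p = π/ω_d = 1.69 s.

T_p = 1.69 s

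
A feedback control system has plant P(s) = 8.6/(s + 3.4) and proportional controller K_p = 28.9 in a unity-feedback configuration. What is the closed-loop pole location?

s = -251.9

Closed-loop transfer function: T(s) = K_p·P(s)/(1 + K_p·P(s)) = 248.5/(s + 3.4 + 248.5) = 248.5/(s + 251.9).
The closed-loop pole is at s = −251.9.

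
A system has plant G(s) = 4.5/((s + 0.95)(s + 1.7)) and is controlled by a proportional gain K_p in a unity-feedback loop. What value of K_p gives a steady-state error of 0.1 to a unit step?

K_p = 3.23

For a type-0 loop with proportional control, e_ss = 1/(1 + K_p·G(0)).
G(0) = 2.786. Require 1/(1 + K_p·2.786) = 0.1, so 1 + 2.786·K_p = 10.
K_p = (10 − 1)/2.786 = 3.23.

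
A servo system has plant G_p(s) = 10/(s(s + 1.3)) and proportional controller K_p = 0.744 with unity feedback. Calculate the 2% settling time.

T_s ≈ 6.15 s

Closed-loop characteristic equation: s² + 1.3s + 7.44 = 0, so ω_n = 2.728 rad/s and ζ = 1.3/(2·2.728) = 0.2383.
2% settling time T_s ≈ 4/(ζω_n) = 4/0.65 = 6.15 s.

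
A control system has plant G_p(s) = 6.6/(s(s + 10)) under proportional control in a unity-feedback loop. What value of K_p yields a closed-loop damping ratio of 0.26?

K_p = 56

Closed-loop characteristic equation: s² + 10s + K_p·6.6 = 0.
So ω_n = √(6.6K_p) and 2ζω_n = 10, giving ζ = 10/(2√(6.6K_p)).
Setting ζ = 0.26: √(6.6K_p) = 10/(2·0.26) = 19.23, so K_p = 369.8/6.6 = 56.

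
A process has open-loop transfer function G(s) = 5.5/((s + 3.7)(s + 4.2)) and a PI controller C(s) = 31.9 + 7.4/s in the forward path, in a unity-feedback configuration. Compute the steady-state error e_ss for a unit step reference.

The open loop C(s)G(s) has a pole at the origin (type 1), so the static position error constant is infinite and e_ss = 1/(1+∞) = 0.

0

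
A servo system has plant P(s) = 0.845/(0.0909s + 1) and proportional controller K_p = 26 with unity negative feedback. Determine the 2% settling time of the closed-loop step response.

T_s ≈ 0.0158 s

Closed loop: T(s) = K_p·P/(1+K_p·P) = 21.97/(0.0909s + 1 + 21.97), with pole at s = −(1 + 21.97)/0.0909 = −252.7.
τ = 1/252.7 = 0.003957 s, so 2% settling time ≈ 4τ = 0.0158 s.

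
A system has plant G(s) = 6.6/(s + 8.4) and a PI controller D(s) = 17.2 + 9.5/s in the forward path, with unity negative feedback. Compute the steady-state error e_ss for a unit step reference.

0

The open loop D(s)G(s) has a pole at the origin (type 1), so the static position error constant is infinite and e_ss = 1/(1+∞) = 0.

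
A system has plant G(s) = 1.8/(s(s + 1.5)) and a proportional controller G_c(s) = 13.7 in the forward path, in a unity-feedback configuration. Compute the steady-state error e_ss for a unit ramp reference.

The loop has one pole at the origin (type 1). Velocity error constant K_v = lim_{s→0} s·G_c(s)G(s) = 13.7·1.8/1.5 = 16.44.
Steady-state error to a unit ramp: e_ss = 1/K_v = 0.0608.

0.0608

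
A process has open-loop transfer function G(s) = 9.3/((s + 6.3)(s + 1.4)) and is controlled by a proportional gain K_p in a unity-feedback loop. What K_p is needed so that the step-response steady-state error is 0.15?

K_p = 5.37

Steady-state error for a unit step on this type-0 loop is 1/(1 + K_p·G(0)).
G(0) = 1.054. Require 1/(1 + K_p·1.054) = 0.15, so 1 + 1.054·K_p = 6.667.
K_p = (6.667 − 1)/1.054 = 5.37.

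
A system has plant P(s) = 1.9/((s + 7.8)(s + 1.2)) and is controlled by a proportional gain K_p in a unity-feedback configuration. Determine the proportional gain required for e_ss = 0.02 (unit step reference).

For a type-0 loop with proportional control, e_ss = 1/(1 + K_p·P(0)).
P(0) = 0.203. Require 1/(1 + K_p·0.203) = 0.02, so 1 + 0.203·K_p = 50.
K_p = (50 − 1)/0.203 = 241.

K_p = 241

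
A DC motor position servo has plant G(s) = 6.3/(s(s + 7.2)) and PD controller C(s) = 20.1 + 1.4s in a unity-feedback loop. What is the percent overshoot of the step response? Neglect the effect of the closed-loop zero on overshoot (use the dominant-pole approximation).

4.14%

Forward path: (20.1 + 1.4s)·6.3/(s(s+7.2)). The closed-loop characteristic equation is s² + (7.2 + 6.3·1.4)s + 6.3·20.1 = 0.
That is s² + 16.02s + 126.6 = 0, so ω_n = 11.25 rad/s and ζ = 16.02/(2·11.25) = 0.7118.
%OS = 100·exp(−πζ/√(1−ζ²)) = 4.14%.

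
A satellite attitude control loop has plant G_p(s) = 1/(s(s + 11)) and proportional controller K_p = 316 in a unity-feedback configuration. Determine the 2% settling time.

From 1 + K_pG_p(s) = 0: s² + 11s + 316 = 0 ⇒ ω_n = 17.78, ζ = 0.3094.
2% settling time T_s ≈ 4/(ζω_n) = 4/5.5 = 0.727 s.

T_s ≈ 0.727 s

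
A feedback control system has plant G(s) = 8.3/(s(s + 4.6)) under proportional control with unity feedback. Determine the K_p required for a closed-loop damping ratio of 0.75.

Closed-loop characteristic equation: s² + 4.6s + K_p·8.3 = 0.
So ω_n = √(8.3K_p) and 2ζω_n = 4.6, giving ζ = 4.6/(2√(8.3K_p)).
Setting ζ = 0.75: √(8.3K_p) = 4.6/(2·0.75) = 3.067, so K_p = 9.404/8.3 = 1.13.

K_p = 1.13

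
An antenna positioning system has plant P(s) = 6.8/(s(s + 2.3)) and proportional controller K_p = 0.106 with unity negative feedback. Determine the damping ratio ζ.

ζ = 1.35

1 + K_p·P(s) = 0 gives s² + 2.3s + 0.7208 = 0.
Matching s² + 2ζω_n s + ω_n²: ω_n = √0.7208 = 0.849 rad/s and 2ζω_n = 2.3, so ζ = 2.3/(2·0.849) = 1.35.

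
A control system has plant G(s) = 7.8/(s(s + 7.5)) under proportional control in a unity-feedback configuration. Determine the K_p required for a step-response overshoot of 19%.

K_p = 8.25

From %OS = 100·exp(−πζ/√(1−ζ²)) = 19%, ζ = −ln(0.19)/√(π²+ln²(0.19)) = 0.4673.
Characteristic equation s² + 7.5s + 7.8K_p = 0 gives ζ = 7.5/(2√(7.8K_p)).
Setting ζ = 0.4673: √(7.8K_p) = 7.5/(2·0.4673) = 8.024, so K_p = 64.39/7.8 = 8.25.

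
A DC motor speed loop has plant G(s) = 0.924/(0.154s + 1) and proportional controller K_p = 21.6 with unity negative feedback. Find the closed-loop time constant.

τ = 0.00735 s

Closed loop: T(s) = K_p·G/(1+K_p·G) = 19.96/(0.154s + 1 + 19.96), with pole at s = −(1 + 19.96)/0.154 = −136.1.
Closed-loop time constant τ = 1/136.1 = 0.00735 s.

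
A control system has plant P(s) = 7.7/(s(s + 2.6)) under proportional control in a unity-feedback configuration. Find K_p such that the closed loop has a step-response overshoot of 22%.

K_p = 1.16

From %OS = 100·exp(−πζ/√(1−ζ²)) = 22%, ζ = −ln(0.22)/√(π²+ln²(0.22)) = 0.4342.
Characteristic equation s² + 2.6s + 7.7K_p = 0 gives ζ = 2.6/(2√(7.7K_p)).
Setting ζ = 0.4342: √(7.7K_p) = 2.6/(2·0.4342) = 2.994, so K_p = 8.965/7.7 = 1.16.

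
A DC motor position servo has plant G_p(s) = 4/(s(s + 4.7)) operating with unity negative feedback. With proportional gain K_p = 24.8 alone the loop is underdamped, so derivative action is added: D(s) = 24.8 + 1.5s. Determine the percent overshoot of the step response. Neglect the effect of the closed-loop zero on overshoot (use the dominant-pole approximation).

13.5%

Forward path: (24.8 + 1.5s)·4/(s(s+4.7)). The closed-loop characteristic equation is s² + (4.7 + 4·1.5)s + 4·24.8 = 0.
That is s² + 10.7s + 99.2 = 0, so ω_n = 9.96 rad/s and ζ = 10.7/(2·9.96) = 0.5372.
%OS = 100·exp(−πζ/√(1−ζ²)) = 13.5%.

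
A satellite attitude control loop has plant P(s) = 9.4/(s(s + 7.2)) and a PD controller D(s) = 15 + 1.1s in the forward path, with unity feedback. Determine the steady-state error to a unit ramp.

0.0511

The loop has one pole at the origin (type 1). Velocity error constant K_v = lim_{s→0} s·D(s)P(s) = 15·9.4/7.2 = 19.58.
Steady-state error to a unit ramp: e_ss = 1/K_v = 0.0511.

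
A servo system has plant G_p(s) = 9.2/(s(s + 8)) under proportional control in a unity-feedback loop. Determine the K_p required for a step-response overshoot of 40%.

From %OS = 100·exp(−πζ/√(1−ζ²)) = 40%, ζ = −ln(0.4)/√(π²+ln²(0.4)) = 0.28.
Characteristic equation s² + 8s + 9.2K_p = 0 gives ζ = 8/(2√(9.2K_p)).
Setting ζ = 0.28: √(9.2K_p) = 8/(2·0.28) = 14.29, so K_p = 204.1/9.2 = 22.2.

K_p = 22.2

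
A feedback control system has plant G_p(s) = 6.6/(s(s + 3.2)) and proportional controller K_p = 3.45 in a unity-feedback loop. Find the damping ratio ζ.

ζ = 0.335

The closed-loop denominator is s(s+3.2) + 3.45·6.6 = s² + 3.2s + 22.77.
Matching s² + 2ζω_n s + ω_n²: ω_n = √22.77 = 4.772 rad/s and 2ζω_n = 3.2, so ζ = 3.2/(2·4.772) = 0.335.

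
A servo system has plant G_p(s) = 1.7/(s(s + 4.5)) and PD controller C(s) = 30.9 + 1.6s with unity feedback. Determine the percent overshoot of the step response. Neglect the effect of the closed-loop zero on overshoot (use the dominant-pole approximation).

Forward path: (30.9 + 1.6s)·1.7/(s(s+4.5)). The closed-loop characteristic equation is s² + (4.5 + 1.7·1.6)s + 1.7·30.9 = 0.
That is s² + 7.22s + 52.53 = 0, so ω_n = 7.248 rad/s and ζ = 7.22/(2·7.248) = 0.4981.
%OS = 100·exp(−πζ/√(1−ζ²)) = 16.5%.

16.5%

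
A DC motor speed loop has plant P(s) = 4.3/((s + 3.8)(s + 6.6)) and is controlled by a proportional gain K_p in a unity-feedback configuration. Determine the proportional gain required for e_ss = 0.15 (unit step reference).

K_p = 33.1

For a type-0 loop with proportional control, e_ss = 1/(1 + K_p·P(0)).
P(0) = 0.1715. Require 1/(1 + K_p·0.1715) = 0.15, so 1 + 0.1715·K_p = 6.667.
K_p = (6.667 − 1)/0.1715 = 33.1.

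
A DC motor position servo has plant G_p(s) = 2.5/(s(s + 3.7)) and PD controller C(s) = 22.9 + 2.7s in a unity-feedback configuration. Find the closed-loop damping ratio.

ζ = 0.691

Forward path: (22.9 + 2.7s)·2.5/(s(s+3.7)). The closed-loop characteristic equation is s² + (3.7 + 2.5·2.7)s + 2.5·22.9 = 0.
That is s² + 10.45s + 57.25 = 0, so ω_n = 7.566 rad/s and ζ = 10.45/(2·7.566) = 0.6906.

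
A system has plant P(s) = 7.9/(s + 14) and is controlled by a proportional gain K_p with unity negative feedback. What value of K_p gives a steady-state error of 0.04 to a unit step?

K_p = 42.5

The loop is type 0, so e_ss(step) = 1/(1 + K_pos) with K_pos = K_p·P(0).
P(0) = 0.5643. Require 1/(1 + K_p·0.5643) = 0.04, so 1 + 0.5643·K_p = 25.
K_p = (25 − 1)/0.5643 = 42.5.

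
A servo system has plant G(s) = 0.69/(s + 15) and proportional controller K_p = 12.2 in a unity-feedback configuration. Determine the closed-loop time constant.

τ = 0.0427 s

Closed-loop transfer function: T(s) = K_p·G(s)/(1 + K_p·G(s)) = 8.418/(s + 15 + 8.418) = 8.418/(s + 23.42).
Time constant τ = 1/23.42 = 0.0427 s.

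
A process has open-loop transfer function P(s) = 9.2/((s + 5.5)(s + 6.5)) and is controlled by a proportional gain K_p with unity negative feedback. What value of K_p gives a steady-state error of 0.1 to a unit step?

For a type-0 loop with proportional control, e_ss = 1/(1 + K_p·P(0)).
P(0) = 0.2573. Require 1/(1 + K_p·0.2573) = 0.1, so 1 + 0.2573·K_p = 10.
K_p = (10 − 1)/0.2573 = 35.

K_p = 35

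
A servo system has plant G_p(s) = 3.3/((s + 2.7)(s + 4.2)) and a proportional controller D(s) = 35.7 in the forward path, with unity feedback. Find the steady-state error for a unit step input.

The loop is type 0. Static position error constant K_pos = D(0)·G_p(0) = 35.7·0.291 = 10.39.
Steady-state error to a unit step: e_ss = 1/(1+K_pos) = 1/11.39 = 0.0878.

0.0878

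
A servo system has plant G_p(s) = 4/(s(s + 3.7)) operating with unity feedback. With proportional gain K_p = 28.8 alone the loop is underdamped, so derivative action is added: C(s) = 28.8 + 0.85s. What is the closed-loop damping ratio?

Forward path: (28.8 + 0.85s)·4/(s(s+3.7)). The closed-loop characteristic equation is s² + (3.7 + 4·0.85)s + 4·28.8 = 0.
That is s² + 7.1s + 115.2 = 0, so ω_n = 10.73 rad/s and ζ = 7.1/(2·10.73) = 0.3308.

ζ = 0.331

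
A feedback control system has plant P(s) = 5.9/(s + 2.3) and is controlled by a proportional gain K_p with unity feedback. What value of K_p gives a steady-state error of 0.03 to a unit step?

For a type-0 loop with proportional control, e_ss = 1/(1 + K_p·P(0)).
P(0) = 2.565. Require 1/(1 + K_p·2.565) = 0.03, so 1 + 2.565·K_p = 33.33.
K_p = (33.33 − 1)/2.565 = 12.6.

K_p = 12.6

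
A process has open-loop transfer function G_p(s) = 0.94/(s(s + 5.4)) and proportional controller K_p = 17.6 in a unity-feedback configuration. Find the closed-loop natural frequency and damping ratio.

ω_n = 4.07 rad/s, ζ = 0.664

With unity feedback the closed-loop characteristic equation is s² + 5.4s + 17.6·0.94 = s² + 5.4s + 16.54 = 0.
Matching s² + 2ζω_n s + ω_n²: ω_n = √16.54 = 4.067 rad/s and 2ζω_n = 5.4, so ζ = 5.4/(2·4.067) = 0.664.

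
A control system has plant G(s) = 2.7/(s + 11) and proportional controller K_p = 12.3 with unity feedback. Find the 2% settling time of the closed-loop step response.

Closed-loop transfer function: T(s) = K_p·G(s)/(1 + K_p·G(s)) = 33.21/(s + 11 + 33.21) = 33.21/(s + 44.21).
Time constant τ = 1/44.21 = 0.02262 s, so the 2% settling time is about 4τ = 0.0905 s.

T_s ≈ 0.0905 s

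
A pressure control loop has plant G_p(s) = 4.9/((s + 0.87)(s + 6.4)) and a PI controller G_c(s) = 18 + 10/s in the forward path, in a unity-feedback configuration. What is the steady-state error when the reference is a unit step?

The open loop G_c(s)G_p(s) has a pole at the origin (type 1), so the static position error constant is infinite and e_ss = 1/(1+∞) = 0.

0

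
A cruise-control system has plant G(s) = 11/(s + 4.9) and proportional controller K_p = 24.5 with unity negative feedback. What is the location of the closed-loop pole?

s = -274.4

Closed-loop transfer function: T(s) = K_p·G(s)/(1 + K_p·G(s)) = 269.5/(s + 4.9 + 269.5) = 269.5/(s + 274.4).
The closed-loop pole is at s = −274.4.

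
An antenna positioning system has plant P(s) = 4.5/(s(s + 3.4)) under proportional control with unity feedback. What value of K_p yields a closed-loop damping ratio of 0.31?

K_p = 6.68

Closed-loop characteristic equation: s² + 3.4s + K_p·4.5 = 0.
So ω_n = √(4.5K_p) and 2ζω_n = 3.4, giving ζ = 3.4/(2√(4.5K_p)).
Setting ζ = 0.31: √(4.5K_p) = 3.4/(2·0.31) = 5.484, so K_p = 30.07/4.5 = 6.68.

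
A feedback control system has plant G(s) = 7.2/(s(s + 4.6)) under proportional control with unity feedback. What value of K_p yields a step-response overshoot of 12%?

From %OS = 100·exp(−πζ/√(1−ζ²)) = 12%, ζ = −ln(0.12)/√(π²+ln²(0.12)) = 0.5594.
Characteristic equation s² + 4.6s + 7.2K_p = 0 gives ζ = 4.6/(2√(7.2K_p)).
Setting ζ = 0.5594: √(7.2K_p) = 4.6/(2·0.5594) = 4.111, so K_p = 16.9/7.2 = 2.35.

K_p = 2.35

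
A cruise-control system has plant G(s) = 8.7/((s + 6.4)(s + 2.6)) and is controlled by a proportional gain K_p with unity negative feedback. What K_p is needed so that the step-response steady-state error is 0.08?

K_p = 22

Steady-state error for a unit step on this type-0 loop is 1/(1 + K_p·G(0)).
G(0) = 0.5228. Require 1/(1 + K_p·0.5228) = 0.08, so 1 + 0.5228·K_p = 12.5.
K_p = (12.5 − 1)/0.5228 = 22.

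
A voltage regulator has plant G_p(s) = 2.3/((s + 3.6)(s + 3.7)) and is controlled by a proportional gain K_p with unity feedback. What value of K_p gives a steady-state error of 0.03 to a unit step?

The loop is type 0, so e_ss(step) = 1/(1 + K_pos) with K_pos = K_p·G_p(0).
G_p(0) = 0.1727. Require 1/(1 + K_p·0.1727) = 0.03, so 1 + 0.1727·K_p = 33.33.
K_p = (33.33 − 1)/0.1727 = 187.

K_p = 187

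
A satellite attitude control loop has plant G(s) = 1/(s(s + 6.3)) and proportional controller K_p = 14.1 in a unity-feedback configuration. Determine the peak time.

From 1 + K_pG(s) = 0: s² + 6.3s + 14.1 = 0 ⇒ ω_n = 3.755, ζ = 0.8389.
Damped frequency ω_d = ω_n√(1−ζ²) = 2.044 rad/s, so peak time T_p = π/ω_d = 1.54 s.

T_p = 1.54 s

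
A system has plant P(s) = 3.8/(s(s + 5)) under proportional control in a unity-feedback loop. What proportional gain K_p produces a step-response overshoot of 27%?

From %OS = 100·exp(−πζ/√(1−ζ²)) = 27%, ζ = −ln(0.27)/√(π²+ln²(0.27)) = 0.3847.
Characteristic equation s² + 5s + 3.8K_p = 0 gives ζ = 5/(2√(3.8K_p)).
Setting ζ = 0.3847: √(3.8K_p) = 5/(2·0.3847) = 6.499, so K_p = 42.23/3.8 = 11.1.

K_p = 11.1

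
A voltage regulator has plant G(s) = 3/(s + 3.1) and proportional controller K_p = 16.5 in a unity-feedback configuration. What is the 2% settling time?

T_s ≈ 0.076 s

Closed-loop transfer function: T(s) = K_p·G(s)/(1 + K_p·G(s)) = 49.5/(s + 3.1 + 49.5) = 49.5/(s + 52.6).
Time constant τ = 1/52.6 = 0.01901 s, so the 2% settling time is about 4τ = 0.076 s.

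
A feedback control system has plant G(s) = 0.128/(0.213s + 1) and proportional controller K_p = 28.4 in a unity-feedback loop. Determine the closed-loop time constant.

τ = 0.046 s

Closed loop: T(s) = K_p·G/(1+K_p·G) = 3.635/(0.213s + 1 + 3.635), with pole at s = −(1 + 3.635)/0.213 = −21.76.
Closed-loop time constant τ = 1/21.76 = 0.046 s.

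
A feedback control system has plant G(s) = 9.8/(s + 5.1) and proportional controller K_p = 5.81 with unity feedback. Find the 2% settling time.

T_s ≈ 0.0645 s

Closed-loop transfer function: T(s) = K_p·G(s)/(1 + K_p·G(s)) = 56.94/(s + 5.1 + 56.94) = 56.94/(s + 62.04).
Time constant τ = 1/62.04 = 0.01612 s, so the 2% settling time is about 4τ = 0.0645 s.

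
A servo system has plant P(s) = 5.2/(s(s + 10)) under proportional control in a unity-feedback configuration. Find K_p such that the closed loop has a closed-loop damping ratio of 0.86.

K_p = 6.5

Closed-loop characteristic equation: s² + 10s + K_p·5.2 = 0.
So ω_n = √(5.2K_p) and 2ζω_n = 10, giving ζ = 10/(2√(5.2K_p)).
Setting ζ = 0.86: √(5.2K_p) = 10/(2·0.86) = 5.814, so K_p = 33.8/5.2 = 6.5.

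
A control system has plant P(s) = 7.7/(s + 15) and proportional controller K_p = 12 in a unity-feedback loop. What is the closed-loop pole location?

Closed-loop transfer function: T(s) = K_p·P(s)/(1 + K_p·P(s)) = 92.4/(s + 15 + 92.4) = 92.4/(s + 107.4).
The closed-loop pole is at s = −107.4.

s = -107.4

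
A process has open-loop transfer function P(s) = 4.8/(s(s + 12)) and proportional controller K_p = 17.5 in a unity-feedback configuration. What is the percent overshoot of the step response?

From 1 + K_pP(s) = 0: s² + 12s + 84 = 0 ⇒ ω_n = 9.165, ζ = 0.6547.
%OS = 100·exp(−πζ/√(1−ζ²)) = 100·exp(−π·0.6547/√0.5714) = 6.58%.

6.58%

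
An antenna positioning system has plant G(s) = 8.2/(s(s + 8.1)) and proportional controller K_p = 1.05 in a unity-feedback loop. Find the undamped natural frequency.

ω_n = 2.93 rad/s

1 + K_p·G(s) = 0 gives s² + 8.1s + 8.61 = 0.
Matching s² + 2ζω_n s + ω_n²: ω_n = √8.61 = 2.934 rad/s and 2ζω_n = 8.1, so ζ = 8.1/(2·2.934) = 1.38.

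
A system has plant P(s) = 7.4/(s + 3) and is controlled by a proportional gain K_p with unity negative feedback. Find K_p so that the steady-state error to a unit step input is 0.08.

K_p = 4.66

The loop is type 0, so e_ss(step) = 1/(1 + K_pos) with K_pos = K_p·P(0).
P(0) = 2.467. Require 1/(1 + K_p·2.467) = 0.08, so 1 + 2.467·K_p = 12.5.
K_p = (12.5 − 1)/2.467 = 4.66.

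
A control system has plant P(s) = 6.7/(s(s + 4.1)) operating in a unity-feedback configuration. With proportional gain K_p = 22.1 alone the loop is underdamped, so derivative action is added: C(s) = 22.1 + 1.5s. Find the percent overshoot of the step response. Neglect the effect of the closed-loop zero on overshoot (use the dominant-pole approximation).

10.6%

Forward path: (22.1 + 1.5s)·6.7/(s(s+4.1)). The closed-loop characteristic equation is s² + (4.1 + 6.7·1.5)s + 6.7·22.1 = 0.
That is s² + 14.15s + 148.1 = 0, so ω_n = 12.17 rad/s and ζ = 14.15/(2·12.17) = 0.5814.
%OS = 100·exp(−πζ/√(1−ζ²)) = 10.6%.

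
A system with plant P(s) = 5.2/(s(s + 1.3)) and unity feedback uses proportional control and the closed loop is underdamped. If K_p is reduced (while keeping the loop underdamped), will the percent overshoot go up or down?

decrease

ζ = 1.3/(2√(5.2K_p)) rises as K_p falls; higher damping means less overshoot.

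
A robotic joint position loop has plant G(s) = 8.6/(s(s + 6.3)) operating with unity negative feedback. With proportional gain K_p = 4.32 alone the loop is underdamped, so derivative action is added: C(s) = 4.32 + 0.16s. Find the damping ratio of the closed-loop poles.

Forward path: (4.32 + 0.16s)·8.6/(s(s+6.3)). The closed-loop characteristic equation is s² + (6.3 + 8.6·0.16)s + 8.6·4.32 = 0.
That is s² + 7.676s + 37.15 = 0, so ω_n = 6.095 rad/s and ζ = 7.676/(2·6.095) = 0.6297.

ζ = 0.63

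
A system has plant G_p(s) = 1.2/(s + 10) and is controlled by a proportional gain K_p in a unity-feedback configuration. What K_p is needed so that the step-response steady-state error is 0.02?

For a type-0 loop with proportional control, e_ss = 1/(1 + K_p·G_p(0)).
G_p(0) = 0.12. Require 1/(1 + K_p·0.12) = 0.02, so 1 + 0.12·K_p = 50.
K_p = (50 − 1)/0.12 = 408.

K_p = 408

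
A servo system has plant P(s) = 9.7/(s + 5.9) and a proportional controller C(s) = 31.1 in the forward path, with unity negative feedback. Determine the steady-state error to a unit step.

0.0192

The loop is type 0. Static position error constant K_pos = C(0)·P(0) = 31.1·1.644 = 51.13.
Steady-state error to a unit step: e_ss = 1/(1+K_pos) = 1/52.13 = 0.0192.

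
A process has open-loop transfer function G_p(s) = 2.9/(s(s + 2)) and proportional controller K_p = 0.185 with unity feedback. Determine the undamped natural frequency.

ω_n = 0.732 rad/s

The closed-loop denominator is s(s+2) + 0.185·2.9 = s² + 2s + 0.5365.
Matching s² + 2ζω_n s + ω_n²: ω_n = √0.5365 = 0.7325 rad/s and 2ζω_n = 2, so ζ = 2/(2·0.7325) = 1.37.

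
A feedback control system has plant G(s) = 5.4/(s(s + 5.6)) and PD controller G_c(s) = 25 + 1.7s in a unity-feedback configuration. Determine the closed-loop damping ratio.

Forward path: (25 + 1.7s)·5.4/(s(s+5.6)). The closed-loop characteristic equation is s² + (5.6 + 5.4·1.7)s + 5.4·25 = 0.
That is s² + 14.78s + 135 = 0, so ω_n = 11.62 rad/s and ζ = 14.78/(2·11.62) = 0.636.

ζ = 0.636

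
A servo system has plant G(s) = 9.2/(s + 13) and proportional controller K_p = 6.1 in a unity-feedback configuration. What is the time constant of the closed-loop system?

Closed-loop transfer function: T(s) = K_p·G(s)/(1 + K_p·G(s)) = 56.12/(s + 13 + 56.12) = 56.12/(s + 69.12).
Time constant τ = 1/69.12 = 0.0145 s.

τ = 0.0145 s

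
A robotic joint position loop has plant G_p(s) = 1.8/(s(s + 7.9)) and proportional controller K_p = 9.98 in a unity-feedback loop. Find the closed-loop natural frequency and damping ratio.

The closed-loop denominator is s(s+7.9) + 9.98·1.8 = s² + 7.9s + 17.96.
Matching s² + 2ζω_n s + ω_n²: ω_n = √17.96 = 4.238 rad/s and 2ζω_n = 7.9, so ζ = 7.9/(2·4.238) = 0.932.

ω_n = 4.24 rad/s, ζ = 0.932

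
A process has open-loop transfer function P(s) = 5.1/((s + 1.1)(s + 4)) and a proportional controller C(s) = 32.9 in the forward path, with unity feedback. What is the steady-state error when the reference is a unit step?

The loop is type 0. Static position error constant K_pos = C(0)·P(0) = 32.9·1.159 = 38.13.
Steady-state error to a unit step: e_ss = 1/(1+K_pos) = 1/39.13 = 0.0256.

0.0256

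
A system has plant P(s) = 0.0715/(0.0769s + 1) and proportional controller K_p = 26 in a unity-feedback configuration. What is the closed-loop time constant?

Closed loop: T(s) = K_p·P/(1+K_p·P) = 1.859/(0.0769s + 1 + 1.859), with pole at s = −(1 + 1.859)/0.0769 = −37.18.
Closed-loop time constant τ = 1/37.18 = 0.0269 s.

τ = 0.0269 s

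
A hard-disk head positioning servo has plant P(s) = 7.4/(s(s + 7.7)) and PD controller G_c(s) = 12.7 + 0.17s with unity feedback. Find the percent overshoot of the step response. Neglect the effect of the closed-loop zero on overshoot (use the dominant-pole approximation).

Forward path: (12.7 + 0.17s)·7.4/(s(s+7.7)). The closed-loop characteristic equation is s² + (7.7 + 7.4·0.17)s + 7.4·12.7 = 0.
That is s² + 8.958s + 93.98 = 0, so ω_n = 9.694 rad/s and ζ = 8.958/(2·9.694) = 0.462.
%OS = 100·exp(−πζ/√(1−ζ²)) = 19.5%.

19.5%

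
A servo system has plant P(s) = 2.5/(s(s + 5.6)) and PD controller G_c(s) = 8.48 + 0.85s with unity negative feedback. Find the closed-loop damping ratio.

ζ = 0.839

Forward path: (8.48 + 0.85s)·2.5/(s(s+5.6)). The closed-loop characteristic equation is s² + (5.6 + 2.5·0.85)s + 2.5·8.48 = 0.
That is s² + 7.725s + 21.2 = 0, so ω_n = 4.604 rad/s and ζ = 7.725/(2·4.604) = 0.8389.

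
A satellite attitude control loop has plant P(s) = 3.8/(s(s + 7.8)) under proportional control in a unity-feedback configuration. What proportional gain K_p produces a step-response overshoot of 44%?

From %OS = 100·exp(−πζ/√(1−ζ²)) = 44%, ζ = −ln(0.44)/√(π²+ln²(0.44)) = 0.2528.
Characteristic equation s² + 7.8s + 3.8K_p = 0 gives ζ = 7.8/(2√(3.8K_p)).
Setting ζ = 0.2528: √(3.8K_p) = 7.8/(2·0.2528) = 15.43, so K_p = 237.9/3.8 = 62.6.

K_p = 62.6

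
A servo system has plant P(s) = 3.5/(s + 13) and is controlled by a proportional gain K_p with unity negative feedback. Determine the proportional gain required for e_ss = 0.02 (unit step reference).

K_p = 182

The loop is type 0, so e_ss(step) = 1/(1 + K_pos) with K_pos = K_p·P(0).
P(0) = 0.2692. Require 1/(1 + K_p·0.2692) = 0.02, so 1 + 0.2692·K_p = 50.
K_p = (50 − 1)/0.2692 = 182.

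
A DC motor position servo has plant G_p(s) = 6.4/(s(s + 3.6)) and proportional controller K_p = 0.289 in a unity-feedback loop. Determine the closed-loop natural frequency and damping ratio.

ω_n = 1.36 rad/s, ζ = 1.32

The closed-loop denominator is s(s+3.6) + 0.289·6.4 = s² + 3.6s + 1.85.
Matching s² + 2ζω_n s + ω_n²: ω_n = √1.85 = 1.36 rad/s and 2ζω_n = 3.6, so ζ = 3.6/(2·1.36) = 1.32.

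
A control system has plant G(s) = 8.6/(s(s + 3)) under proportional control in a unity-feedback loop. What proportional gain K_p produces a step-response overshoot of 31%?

From %OS = 100·exp(−πζ/√(1−ζ²)) = 31%, ζ = −ln(0.31)/√(π²+ln²(0.31)) = 0.3493.
Characteristic equation s² + 3s + 8.6K_p = 0 gives ζ = 3/(2√(8.6K_p)).
Setting ζ = 0.3493: √(8.6K_p) = 3/(2·0.3493) = 4.294, so K_p = 18.44/8.6 = 2.14.

K_p = 2.14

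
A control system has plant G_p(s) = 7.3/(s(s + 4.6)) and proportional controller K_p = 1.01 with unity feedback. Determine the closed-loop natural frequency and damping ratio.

ω_n = 2.72 rad/s, ζ = 0.847

The closed-loop denominator is s(s+4.6) + 1.01·7.3 = s² + 4.6s + 7.373.
So ω_n² = 7.373 ⇒ ω_n = 2.715 rad/s, and ζ = 4.6/(2ω_n) = 0.847.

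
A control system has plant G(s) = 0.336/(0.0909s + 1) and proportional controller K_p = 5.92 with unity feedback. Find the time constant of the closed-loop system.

τ = 0.0304 s

Closed loop: T(s) = K_p·G/(1+K_p·G) = 1.989/(0.0909s + 1 + 1.989), with pole at s = −(1 + 1.989)/0.0909 = −32.88.
Closed-loop time constant τ = 1/32.88 = 0.0304 s.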